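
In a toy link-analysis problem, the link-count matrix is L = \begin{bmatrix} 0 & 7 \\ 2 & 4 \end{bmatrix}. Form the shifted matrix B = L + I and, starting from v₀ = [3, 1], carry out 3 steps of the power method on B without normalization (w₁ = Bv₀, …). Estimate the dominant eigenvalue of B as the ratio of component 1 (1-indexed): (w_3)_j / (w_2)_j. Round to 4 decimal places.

B = L + I has rows (1, 7); (2, 5)
w1 = Bv₀ = (1·3 + 7·1; 2·3 + 5·1) = (10, 11)
w2 = Bw1 = (1·10 + 7·11; 2·10 + 5·11) = (87, 75)
w3 = Bw2 = (612, 549)
Ratio: 612/87 = 7.0345

μ ≈ 7.0345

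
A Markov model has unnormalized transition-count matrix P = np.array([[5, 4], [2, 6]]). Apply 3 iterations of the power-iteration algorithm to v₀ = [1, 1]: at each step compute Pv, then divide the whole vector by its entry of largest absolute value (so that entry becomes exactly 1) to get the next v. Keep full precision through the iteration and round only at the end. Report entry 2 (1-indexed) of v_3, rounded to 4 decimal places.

Pv0 = (9.00000, 8.00000); divide by 9.00000 → v1 = (1.00000, 0.88889)
Pv1 = (8.55556, 7.33333); divide by 8.55556 → v2 = (1.00000, 0.85714)
Pv2 = (8.42857, 7.14286); divide by 8.42857 → v3 = (1.00000, 0.84746)
Requested entry of v3: 550/649 = 0.8475

0.8475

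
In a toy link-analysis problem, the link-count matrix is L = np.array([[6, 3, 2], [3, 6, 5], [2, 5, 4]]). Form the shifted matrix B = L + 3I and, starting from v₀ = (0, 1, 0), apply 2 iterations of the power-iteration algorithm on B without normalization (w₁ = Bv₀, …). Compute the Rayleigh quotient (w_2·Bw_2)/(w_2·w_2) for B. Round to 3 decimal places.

μ ≈ 15.080

B = L + 3I has rows (9, 3, 2); (3, 9, 5); (2, 5, 7)
w1 = Bv₀ = (9·0 + 3·1 + 2·0; 3·0 + 9·1 + 5·0; 2·0 + 5·1 + 7·0) = (3, 9, 5)
w2 = Bw1 = (9·3 + 3·9 + 2·5; 3·3 + 9·9 + 5·5; 2·3 + 5·9 + 7·5) = (64, 115, 86)
Bw2 = (1093, 1657, 1305)
w2·Bw2 = 372737; w2·w2 = 24717; μ ≈ 372737/24717 = 15.080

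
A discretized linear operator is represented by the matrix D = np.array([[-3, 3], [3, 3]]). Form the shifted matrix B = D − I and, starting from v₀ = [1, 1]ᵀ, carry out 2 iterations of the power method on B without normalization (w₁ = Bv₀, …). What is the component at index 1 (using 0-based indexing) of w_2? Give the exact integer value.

B = D − I has rows (-4, 3); (3, 2)
w1 = Bv₀ = (-1, 5)
w2 = Bw1 = (19, 7)
Requested component of w2: 7

7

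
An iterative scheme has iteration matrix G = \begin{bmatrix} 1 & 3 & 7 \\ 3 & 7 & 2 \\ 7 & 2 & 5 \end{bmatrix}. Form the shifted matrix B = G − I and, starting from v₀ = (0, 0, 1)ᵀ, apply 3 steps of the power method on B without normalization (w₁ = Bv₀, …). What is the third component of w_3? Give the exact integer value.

596

B = G − I has rows (0, 3, 7); (3, 6, 2); (7, 2, 4)
w1 = Bv₀ = (0·0 + 3·0 + 7·1; 3·0 + 6·0 + 2·1; 7·0 + 2·0 + 4·1) = (7, 2, 4)
w2 = Bw1 = (0·7 + 3·2 + 7·4; 3·7 + 6·2 + 2·4; 7·7 + 2·2 + 4·4) = (34, 41, 69)
w3 = Bw2 = (606, 486, 596)
Requested component of w3: 596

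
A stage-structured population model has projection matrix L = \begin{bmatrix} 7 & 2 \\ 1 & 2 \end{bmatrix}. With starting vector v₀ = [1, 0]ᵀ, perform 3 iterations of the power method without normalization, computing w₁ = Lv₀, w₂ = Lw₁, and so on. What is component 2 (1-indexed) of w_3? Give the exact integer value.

w1 = Lv₀ = (7, 1)
w2 = Lw1 = (51, 9)
w3 = Lw2 = (375, 69)
The requested component of w3 is 69.

69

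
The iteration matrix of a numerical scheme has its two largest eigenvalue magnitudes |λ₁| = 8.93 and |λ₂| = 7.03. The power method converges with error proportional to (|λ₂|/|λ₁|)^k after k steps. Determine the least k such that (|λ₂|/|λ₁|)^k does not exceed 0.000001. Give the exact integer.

58

|λ₂/λ₁| = 7.03/8.93 = 0.78723
Need k ≥ ln(0.000001) / ln(0.78723) = -13.8155 / -0.2392 ≈ 57.750
Smallest integer k satisfying the bound: 58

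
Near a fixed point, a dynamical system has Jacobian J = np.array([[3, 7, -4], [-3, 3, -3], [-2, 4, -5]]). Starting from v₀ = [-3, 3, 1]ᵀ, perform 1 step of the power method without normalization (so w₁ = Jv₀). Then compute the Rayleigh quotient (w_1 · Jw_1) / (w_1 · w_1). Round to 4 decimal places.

w1 = Jv₀ = (3·(-3) + 7·3 + (-4)·1; (-3)·(-3) + 3·3 + (-3)·1; (-2)·(-3) + 4·3 + (-5)·1) = (8, 15, 13)
Jw1 = (77, -18, -21)
w1·Jw1 = 8·77 + 15·(-18) + 13·(-21) = 73; w1·w1 = 8·8 + 15·15 + 13·13 = 458
λ ≈ 73/458 = 0.1594

0.1594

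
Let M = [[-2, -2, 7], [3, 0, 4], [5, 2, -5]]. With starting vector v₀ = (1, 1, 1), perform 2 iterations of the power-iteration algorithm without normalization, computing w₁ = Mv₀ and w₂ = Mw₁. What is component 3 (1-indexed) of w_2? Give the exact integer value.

w1 = Mv₀ = ((-2)·1 + (-2)·1 + 7·1; 3·1 + 0·1 + 4·1; 5·1 + 2·1 + (-5)·1) = (3, 7, 2)
w2 = Mw1 = ((-2)·3 + (-2)·7 + 7·2; 3·3 + 0·7 + 4·2; 5·3 + 2·7 + (-5)·2) = (-6, 17, 19)
The requested component of w2 is 19.

19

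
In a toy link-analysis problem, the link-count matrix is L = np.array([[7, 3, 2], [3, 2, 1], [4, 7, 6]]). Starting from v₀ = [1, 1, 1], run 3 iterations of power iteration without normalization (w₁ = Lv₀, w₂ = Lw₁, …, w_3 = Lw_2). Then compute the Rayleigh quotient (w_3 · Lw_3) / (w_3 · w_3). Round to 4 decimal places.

λ ≈ 11.2293

w1 = Lv₀ = (7·1 + 3·1 + 2·1; 3·1 + 2·1 + 1·1; 4·1 + 7·1 + 6·1) = (12, 6, 17)
w2 = Lw1 = (7·12 + 3·6 + 2·17; 3·12 + 2·6 + 1·17; 4·12 + 7·6 + 6·17) = (136, 65, 192)
w3 = Lw2 = (1531, 730, 2151)
Lw3 = (17209, 8204, 24140)
w3·Lw3 = 1531·17209 + 730·8204 + 2151·24140 = 84261039; w3·w3 = 1531·1531 + 730·730 + 2151·2151 = 7503662
λ ≈ 84261039/7503662 = 11.2293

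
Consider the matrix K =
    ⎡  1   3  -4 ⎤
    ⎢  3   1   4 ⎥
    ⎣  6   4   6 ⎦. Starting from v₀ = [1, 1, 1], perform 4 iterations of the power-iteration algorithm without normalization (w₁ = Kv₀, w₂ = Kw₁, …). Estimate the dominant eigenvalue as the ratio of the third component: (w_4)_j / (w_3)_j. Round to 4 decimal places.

w1 = Kv₀ = (0, 8, 16)
w2 = Kw1 = (-40, 72, 128)
w3 = Kw2 = (-336, 464, 816)
w4 = Kw3 = (-2208, 2720, 4736)
Ratio at component: 4736 / 816 = 5.8039

λ ≈ 5.8039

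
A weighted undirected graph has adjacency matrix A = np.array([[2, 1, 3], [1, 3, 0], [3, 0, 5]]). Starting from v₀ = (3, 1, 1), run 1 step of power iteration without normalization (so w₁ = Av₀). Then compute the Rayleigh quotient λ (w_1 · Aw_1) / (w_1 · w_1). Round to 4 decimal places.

w1 = Av₀ = (10, 6, 14)
Aw1 = (68, 28, 100)
w1·Aw1 = 10·68 + 6·28 + 14·100 = 2248; w1·w1 = 10·10 + 6·6 + 14·14 = 332
λ ≈ 2248/332 = 6.7711

λ ≈ 6.7711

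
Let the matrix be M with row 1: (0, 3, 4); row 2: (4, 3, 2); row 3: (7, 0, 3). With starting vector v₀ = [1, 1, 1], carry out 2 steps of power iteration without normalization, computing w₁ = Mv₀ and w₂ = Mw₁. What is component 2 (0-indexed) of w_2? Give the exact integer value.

79

w1 = Mv₀ = (0·1 + 3·1 + 4·1; 4·1 + 3·1 + 2·1; 7·1 + 0·1 + 3·1) = (7, 9, 10)
w2 = Mw1 = (0·7 + 3·9 + 4·10; 4·7 + 3·9 + 2·10; 7·7 + 0·9 + 3·10) = (67, 75, 79)
The requested component of w2 is 79.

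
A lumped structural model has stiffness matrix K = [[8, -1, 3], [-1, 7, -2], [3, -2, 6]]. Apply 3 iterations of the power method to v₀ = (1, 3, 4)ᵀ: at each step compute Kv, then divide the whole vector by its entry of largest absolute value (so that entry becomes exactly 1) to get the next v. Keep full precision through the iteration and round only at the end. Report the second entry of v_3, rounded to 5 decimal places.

Kv0 = (17.000000, 12.000000, 21.000000); divide by 21.000000 → v1 = (0.809524, 0.571429, 1.000000)
Kv1 = (8.904762, 1.190476, 7.285714); divide by 8.904762 → v2 = (1.000000, 0.133690, 0.818182)
Kv2 = (10.320856, -1.700535, 7.641711); divide by 10.320856 → v3 = (1.000000, -0.164767, 0.740415)
Requested entry of v3: -318/1930 = -0.16477

-0.16477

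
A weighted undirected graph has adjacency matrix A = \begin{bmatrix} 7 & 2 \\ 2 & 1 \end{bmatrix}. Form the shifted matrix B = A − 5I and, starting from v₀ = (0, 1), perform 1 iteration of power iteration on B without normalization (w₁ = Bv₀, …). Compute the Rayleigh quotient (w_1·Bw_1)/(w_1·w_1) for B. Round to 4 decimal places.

B = A − 5I has rows (2, 2); (2, -4)
w1 = Bv₀ = (2·0 + 2·1; 2·0 + (-4)·1) = (2, -4)
Bw1 = (-4, 20)
w1·Bw1 = -88; w1·w1 = 20; μ ≈ -88/20 = -4.4000

-4.4000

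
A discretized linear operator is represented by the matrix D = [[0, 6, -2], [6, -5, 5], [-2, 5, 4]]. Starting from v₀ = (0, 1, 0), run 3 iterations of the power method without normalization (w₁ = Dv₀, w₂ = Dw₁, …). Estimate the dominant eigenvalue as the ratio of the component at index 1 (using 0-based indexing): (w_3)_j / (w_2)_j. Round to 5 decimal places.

w1 = Dv₀ = (6, -5, 5)
w2 = Dw1 = (-40, 86, -17)
w3 = Dw2 = (550, -755, 442)
Ratio at component: -755 / 86 = -8.77907

-8.77907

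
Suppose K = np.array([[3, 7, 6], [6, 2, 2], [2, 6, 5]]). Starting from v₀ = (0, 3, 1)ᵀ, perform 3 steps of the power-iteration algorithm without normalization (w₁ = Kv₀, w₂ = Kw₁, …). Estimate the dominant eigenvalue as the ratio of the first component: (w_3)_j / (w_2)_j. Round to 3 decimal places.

13.436

w1 = Kv₀ = (27, 8, 23)
w2 = Kw1 = (275, 224, 217)
w3 = Kw2 = (3695, 2532, 2979)
Ratio at component: 3695 / 275 = 13.436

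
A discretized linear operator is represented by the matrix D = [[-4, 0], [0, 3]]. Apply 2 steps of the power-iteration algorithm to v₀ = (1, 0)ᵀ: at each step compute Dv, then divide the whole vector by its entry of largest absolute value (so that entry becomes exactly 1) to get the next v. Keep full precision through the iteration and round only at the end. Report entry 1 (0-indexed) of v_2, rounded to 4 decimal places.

Dv0 = (-4.00000, 0.00000); divide by -4.00000 → v1 = (1.00000, 0.00000)
Dv1 = (-4.00000, 0.00000); divide by -4.00000 → v2 = (1.00000, 0.00000)
Requested entry of v2: 0/16 = 0.0000

0.0000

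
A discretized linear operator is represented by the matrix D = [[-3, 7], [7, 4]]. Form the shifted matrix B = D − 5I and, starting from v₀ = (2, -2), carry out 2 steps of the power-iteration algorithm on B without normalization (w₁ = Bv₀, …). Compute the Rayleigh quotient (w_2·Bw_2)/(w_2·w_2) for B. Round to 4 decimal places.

μ ≈ -12.3216

B = D − 5I has rows (-8, 7); (7, -1)
w1 = Bv₀ = (-30, 16)
w2 = Bw1 = (352, -226)
Bw2 = (-4398, 2690)
w2·Bw2 = -2156036; w2·w2 = 174980; μ ≈ -2156036/174980 = -12.3216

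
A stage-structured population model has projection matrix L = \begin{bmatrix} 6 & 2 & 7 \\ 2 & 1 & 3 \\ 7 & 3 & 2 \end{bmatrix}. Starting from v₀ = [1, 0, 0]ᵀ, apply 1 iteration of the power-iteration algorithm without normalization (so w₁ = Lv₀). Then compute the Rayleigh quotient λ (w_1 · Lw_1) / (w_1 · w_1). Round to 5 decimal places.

11.66292

w1 = Lv₀ = (6·1 + 2·0 + 7·0; 2·1 + 1·0 + 3·0; 7·1 + 3·0 + 2·0) = (6, 2, 7)
Lw1 = (89, 35, 62)
w1·Lw1 = 6·89 + 2·35 + 7·62 = 1038; w1·w1 = 6·6 + 2·2 + 7·7 = 89
λ ≈ 1038/89 = 11.66292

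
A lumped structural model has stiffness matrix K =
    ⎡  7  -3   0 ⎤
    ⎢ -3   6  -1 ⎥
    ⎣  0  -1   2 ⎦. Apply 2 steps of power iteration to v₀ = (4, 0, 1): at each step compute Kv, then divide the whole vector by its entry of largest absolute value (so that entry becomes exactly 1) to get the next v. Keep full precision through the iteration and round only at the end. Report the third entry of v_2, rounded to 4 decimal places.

Kv0 = (28.00000, -13.00000, 2.00000); divide by 28.00000 → v1 = (1.00000, -0.46429, 0.07143)
Kv1 = (8.39286, -5.85714, 0.60714); divide by 8.39286 → v2 = (1.00000, -0.69787, 0.07234)
Requested entry of v2: 17/235 = 0.0723

0.0723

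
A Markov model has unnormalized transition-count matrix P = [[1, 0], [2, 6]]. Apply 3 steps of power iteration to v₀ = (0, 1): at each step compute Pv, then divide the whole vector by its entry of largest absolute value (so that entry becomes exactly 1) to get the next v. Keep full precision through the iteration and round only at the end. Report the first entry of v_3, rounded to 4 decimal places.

Pv0 = (0.00000, 6.00000); divide by 6.00000 → v1 = (0.00000, 1.00000)
Pv1 = (0.00000, 6.00000); divide by 6.00000 → v2 = (0.00000, 1.00000)
Pv2 = (0.00000, 6.00000); divide by 6.00000 → v3 = (0.00000, 1.00000)
Requested entry of v3: 0/216 = 0.0000

0.0000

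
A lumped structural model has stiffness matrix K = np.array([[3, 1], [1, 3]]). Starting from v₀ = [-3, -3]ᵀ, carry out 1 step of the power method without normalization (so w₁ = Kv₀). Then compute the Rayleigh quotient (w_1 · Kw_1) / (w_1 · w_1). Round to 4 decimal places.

4.0000

w1 = Kv₀ = (3·(-3) + 1·(-3); 1·(-3) + 3·(-3)) = (-12, -12)
Kw1 = (-48, -48)
w1·Kw1 = (-12)·(-48) + (-12)·(-48) = 1152; w1·w1 = (-12)·(-12) + (-12)·(-12) = 288
λ ≈ 1152/288 = 4.0000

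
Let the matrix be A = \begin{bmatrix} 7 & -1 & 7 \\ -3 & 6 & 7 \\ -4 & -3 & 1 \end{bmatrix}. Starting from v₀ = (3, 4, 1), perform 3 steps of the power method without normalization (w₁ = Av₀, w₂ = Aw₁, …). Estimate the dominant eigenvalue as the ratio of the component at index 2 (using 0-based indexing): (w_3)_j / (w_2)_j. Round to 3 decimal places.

w1 = Av₀ = (24, 22, -23)
w2 = Aw1 = (-15, -101, -185)
w3 = Aw2 = (-1299, -1856, 178)
Ratio at component: 178 / -185 = -0.962

λ ≈ -0.962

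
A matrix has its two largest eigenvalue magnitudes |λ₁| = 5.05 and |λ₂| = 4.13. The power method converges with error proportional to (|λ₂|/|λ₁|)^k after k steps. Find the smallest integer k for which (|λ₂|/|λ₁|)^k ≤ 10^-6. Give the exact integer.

69

|λ₂/λ₁| = 4.13/5.05 = 0.81782
Need k ≥ ln(10^-6) / ln(0.81782) = -13.8155 / -0.2011 ≈ 68.696
Smallest integer k satisfying the bound: 69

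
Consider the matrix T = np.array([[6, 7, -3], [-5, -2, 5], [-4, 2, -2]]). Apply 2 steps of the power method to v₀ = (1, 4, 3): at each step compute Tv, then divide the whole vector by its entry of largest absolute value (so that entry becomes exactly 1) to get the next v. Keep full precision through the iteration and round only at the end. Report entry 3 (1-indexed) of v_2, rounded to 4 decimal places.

Tv0 = (25.00000, 2.00000, -2.00000); divide by 25.00000 → v1 = (1.00000, 0.08000, -0.08000)
Tv1 = (6.80000, -5.56000, -3.68000); divide by 6.80000 → v2 = (1.00000, -0.81765, -0.54118)
Requested entry of v2: -92/170 = -0.5412

-0.5412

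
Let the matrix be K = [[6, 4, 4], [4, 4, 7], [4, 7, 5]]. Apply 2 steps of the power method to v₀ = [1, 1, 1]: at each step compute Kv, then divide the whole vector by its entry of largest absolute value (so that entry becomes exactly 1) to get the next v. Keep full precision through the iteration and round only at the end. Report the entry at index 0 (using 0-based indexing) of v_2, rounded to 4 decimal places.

0.8631

Kv0 = (14.00000, 15.00000, 16.00000); divide by 16.00000 → v1 = (0.87500, 0.93750, 1.00000)
Kv1 = (13.00000, 14.25000, 15.06250); divide by 15.06250 → v2 = (0.86307, 0.94606, 1.00000)
Requested entry of v2: 208/241 = 0.8631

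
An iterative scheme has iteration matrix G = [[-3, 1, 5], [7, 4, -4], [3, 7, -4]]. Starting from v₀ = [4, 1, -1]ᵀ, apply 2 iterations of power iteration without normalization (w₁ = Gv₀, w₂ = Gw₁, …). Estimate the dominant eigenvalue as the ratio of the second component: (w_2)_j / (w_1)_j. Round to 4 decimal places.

w1 = Gv₀ = ((-3)·4 + 1·1 + 5·(-1); 7·4 + 4·1 + (-4)·(-1); 3·4 + 7·1 + (-4)·(-1)) = (-16, 36, 23)
w2 = Gw1 = ((-3)·(-16) + 1·36 + 5·23; 7·(-16) + 4·36 + (-4)·23; 3·(-16) + 7·36 + (-4)·23) = (199, -60, 112)
Ratio at component: -60 / 36 = -1.6667

λ ≈ -1.6667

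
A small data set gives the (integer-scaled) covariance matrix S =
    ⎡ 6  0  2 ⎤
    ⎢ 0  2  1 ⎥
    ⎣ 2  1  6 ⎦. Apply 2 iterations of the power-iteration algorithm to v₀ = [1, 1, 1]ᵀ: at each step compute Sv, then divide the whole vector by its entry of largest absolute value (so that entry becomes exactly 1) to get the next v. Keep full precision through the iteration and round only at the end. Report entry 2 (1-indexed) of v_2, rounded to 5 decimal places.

0.20548

Sv0 = (8.000000, 3.000000, 9.000000); divide by 9.000000 → v1 = (0.888889, 0.333333, 1.000000)
Sv1 = (7.333333, 1.666667, 8.111111); divide by 8.111111 → v2 = (0.904110, 0.205479, 1.000000)
Requested entry of v2: 15/73 = 0.20548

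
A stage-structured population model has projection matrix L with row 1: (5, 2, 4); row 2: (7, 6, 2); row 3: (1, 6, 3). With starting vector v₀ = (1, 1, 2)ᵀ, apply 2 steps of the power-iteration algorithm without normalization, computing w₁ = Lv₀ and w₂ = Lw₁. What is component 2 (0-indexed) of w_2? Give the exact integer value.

156

w1 = Lv₀ = (5·1 + 2·1 + 4·2; 7·1 + 6·1 + 2·2; 1·1 + 6·1 + 3·2) = (15, 17, 13)
w2 = Lw1 = (5·15 + 2·17 + 4·13; 7·15 + 6·17 + 2·13; 1·15 + 6·17 + 3·13) = (161, 233, 156)
The requested component of w2 is 156.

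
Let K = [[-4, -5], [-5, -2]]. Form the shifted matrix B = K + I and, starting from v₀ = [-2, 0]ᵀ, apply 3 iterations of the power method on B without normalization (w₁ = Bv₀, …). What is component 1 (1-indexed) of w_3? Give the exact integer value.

B = K + I has rows (-3, -5); (-5, -1)
w1 = Bv₀ = ((-3)·(-2) + (-5)·0; (-5)·(-2) + (-1)·0) = (6, 10)
w2 = Bw1 = ((-3)·6 + (-5)·10; (-5)·6 + (-1)·10) = (-68, -40)
w3 = Bw2 = (404, 380)
Requested component of w3: 404

404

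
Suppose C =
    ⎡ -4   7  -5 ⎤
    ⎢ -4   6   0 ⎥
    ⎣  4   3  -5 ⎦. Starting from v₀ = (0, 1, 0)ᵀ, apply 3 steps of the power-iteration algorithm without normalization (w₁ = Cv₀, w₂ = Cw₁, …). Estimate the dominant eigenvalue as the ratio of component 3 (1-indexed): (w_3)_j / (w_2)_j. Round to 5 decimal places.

w1 = Cv₀ = ((-4)·0 + 7·1 + (-5)·0; (-4)·0 + 6·1 + 0·0; 4·0 + 3·1 + (-5)·0) = (7, 6, 3)
w2 = Cw1 = ((-4)·7 + 7·6 + (-5)·3; (-4)·7 + 6·6 + 0·3; 4·7 + 3·6 + (-5)·3) = (-1, 8, 31)
w3 = Cw2 = (-95, 52, -135)
Ratio at component: -135 / 31 = -4.35484

-4.35484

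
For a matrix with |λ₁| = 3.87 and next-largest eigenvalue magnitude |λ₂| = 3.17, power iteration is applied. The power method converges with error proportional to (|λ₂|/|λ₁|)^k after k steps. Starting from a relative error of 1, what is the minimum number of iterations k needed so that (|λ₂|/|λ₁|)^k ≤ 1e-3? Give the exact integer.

|λ₂/λ₁| = 3.17/3.87 = 0.81912
Need k ≥ ln(1e-3) / ln(0.81912) = -6.9078 / -0.1995 ≈ 34.621
Smallest integer k satisfying the bound: 35

35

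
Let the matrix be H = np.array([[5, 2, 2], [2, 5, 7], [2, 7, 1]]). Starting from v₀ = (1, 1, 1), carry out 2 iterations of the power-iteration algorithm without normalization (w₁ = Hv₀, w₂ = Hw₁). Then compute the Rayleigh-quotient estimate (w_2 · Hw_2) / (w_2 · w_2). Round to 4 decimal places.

λ ≈ 11.4834

w1 = Hv₀ = (5·1 + 2·1 + 2·1; 2·1 + 5·1 + 7·1; 2·1 + 7·1 + 1·1) = (9, 14, 10)
w2 = Hw1 = (5·9 + 2·14 + 2·10; 2·9 + 5·14 + 7·10; 2·9 + 7·14 + 1·10) = (93, 158, 126)
Hw2 = (1033, 1858, 1418)
w2·Hw2 = 93·1033 + 158·1858 + 126·1418 = 568301; w2·w2 = 93·93 + 158·158 + 126·126 = 49489
λ ≈ 568301/49489 = 11.4834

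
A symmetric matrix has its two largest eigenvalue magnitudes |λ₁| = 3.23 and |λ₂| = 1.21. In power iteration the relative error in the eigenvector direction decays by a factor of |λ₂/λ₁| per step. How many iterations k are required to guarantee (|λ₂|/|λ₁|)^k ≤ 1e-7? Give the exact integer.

17

|λ₂/λ₁| = 1.21/3.23 = 0.37461
Need k ≥ ln(1e-7) / ln(0.37461) = -16.1181 / -0.9819 ≈ 16.416
Smallest integer k satisfying the bound: 17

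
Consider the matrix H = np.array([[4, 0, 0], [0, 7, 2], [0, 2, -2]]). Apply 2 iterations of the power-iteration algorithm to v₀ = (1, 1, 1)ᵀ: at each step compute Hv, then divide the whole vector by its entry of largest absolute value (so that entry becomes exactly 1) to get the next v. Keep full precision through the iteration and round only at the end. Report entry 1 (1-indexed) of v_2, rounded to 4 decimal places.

0.2540

Hv0 = (4.00000, 9.00000, 0.00000); divide by 9.00000 → v1 = (0.44444, 1.00000, 0.00000)
Hv1 = (1.77778, 7.00000, 2.00000); divide by 7.00000 → v2 = (0.25397, 1.00000, 0.28571)
Requested entry of v2: 16/63 = 0.2540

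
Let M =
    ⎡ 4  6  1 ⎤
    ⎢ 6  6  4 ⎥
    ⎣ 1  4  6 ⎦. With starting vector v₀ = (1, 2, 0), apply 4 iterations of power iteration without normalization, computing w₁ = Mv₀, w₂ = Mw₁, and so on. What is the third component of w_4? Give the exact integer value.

w1 = Mv₀ = (4·1 + 6·2 + 1·0; 6·1 + 6·2 + 4·0; 1·1 + 4·2 + 6·0) = (16, 18, 9)
w2 = Mw1 = (4·16 + 6·18 + 1·9; 6·16 + 6·18 + 4·9; 1·16 + 4·18 + 6·9) = (181, 240, 142)
w3 = Mw2 = (2306, 3094, 1993)
w4 = Mw3 = (29781, 40372, 26640)
The requested component of w4 is 26640.

26640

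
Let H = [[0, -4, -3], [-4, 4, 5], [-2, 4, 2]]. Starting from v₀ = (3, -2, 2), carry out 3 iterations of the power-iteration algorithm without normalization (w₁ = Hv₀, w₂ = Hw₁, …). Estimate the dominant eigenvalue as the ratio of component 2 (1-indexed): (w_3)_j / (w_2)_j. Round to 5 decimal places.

w1 = Hv₀ = (0·3 + (-4)·(-2) + (-3)·2; (-4)·3 + 4·(-2) + 5·2; (-2)·3 + 4·(-2) + 2·2) = (2, -10, -10)
w2 = Hw1 = (0·2 + (-4)·(-10) + (-3)·(-10); (-4)·2 + 4·(-10) + 5·(-10); (-2)·2 + 4·(-10) + 2·(-10)) = (70, -98, -64)
w3 = Hw2 = (584, -992, -660)
Ratio at component: -992 / -98 = 10.12245

10.12245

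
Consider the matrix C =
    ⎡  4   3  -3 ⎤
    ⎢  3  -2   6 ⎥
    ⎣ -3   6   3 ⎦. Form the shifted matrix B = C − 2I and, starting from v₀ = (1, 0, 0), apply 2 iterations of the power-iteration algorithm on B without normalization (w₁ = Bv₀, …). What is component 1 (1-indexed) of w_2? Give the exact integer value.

22

B = C − 2I has rows (2, 3, -3); (3, -4, 6); (-3, 6, 1)
w1 = Bv₀ = (2·1 + 3·0 + (-3)·0; 3·1 + (-4)·0 + 6·0; (-3)·1 + 6·0 + 1·0) = (2, 3, -3)
w2 = Bw1 = (2·2 + 3·3 + (-3)·(-3); 3·2 + (-4)·3 + 6·(-3); (-3)·2 + 6·3 + 1·(-3)) = (22, -24, 9)
Requested component of w2: 22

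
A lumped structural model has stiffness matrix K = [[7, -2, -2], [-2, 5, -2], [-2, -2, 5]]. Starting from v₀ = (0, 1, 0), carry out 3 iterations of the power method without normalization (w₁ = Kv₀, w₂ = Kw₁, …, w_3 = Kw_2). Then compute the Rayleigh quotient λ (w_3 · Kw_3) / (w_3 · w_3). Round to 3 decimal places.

λ ≈ 7.582

w1 = Kv₀ = (7·0 + (-2)·1 + (-2)·0; (-2)·0 + 5·1 + (-2)·0; (-2)·0 + (-2)·1 + 5·0) = (-2, 5, -2)
w2 = Kw1 = (7·(-2) + (-2)·5 + (-2)·(-2); (-2)·(-2) + 5·5 + (-2)·(-2); (-2)·(-2) + (-2)·5 + 5·(-2)) = (-20, 33, -16)
w3 = Kw2 = (-174, 237, -106)
Kw3 = (-1480, 1745, -656)
w3·Kw3 = (-174)·(-1480) + 237·1745 + (-106)·(-656) = 740621; w3·w3 = (-174)·(-174) + 237·237 + (-106)·(-106) = 97681
λ ≈ 740621/97681 = 7.582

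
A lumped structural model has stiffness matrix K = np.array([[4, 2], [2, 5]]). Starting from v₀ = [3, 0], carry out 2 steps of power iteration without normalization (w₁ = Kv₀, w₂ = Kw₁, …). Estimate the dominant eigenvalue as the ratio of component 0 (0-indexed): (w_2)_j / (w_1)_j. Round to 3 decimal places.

λ ≈ 5.000

w1 = Kv₀ = (4·3 + 2·0; 2·3 + 5·0) = (12, 6)
w2 = Kw1 = (4·12 + 2·6; 2·12 + 5·6) = (60, 54)
Ratio at component: 60 / 12 = 5.000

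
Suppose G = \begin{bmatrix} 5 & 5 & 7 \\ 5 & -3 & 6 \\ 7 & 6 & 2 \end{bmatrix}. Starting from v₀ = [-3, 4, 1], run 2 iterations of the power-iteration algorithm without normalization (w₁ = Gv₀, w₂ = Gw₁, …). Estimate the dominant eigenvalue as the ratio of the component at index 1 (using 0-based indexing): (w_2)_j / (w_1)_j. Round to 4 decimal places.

w1 = Gv₀ = (5·(-3) + 5·4 + 7·1; 5·(-3) + (-3)·4 + 6·1; 7·(-3) + 6·4 + 2·1) = (12, -21, 5)
w2 = Gw1 = (5·12 + 5·(-21) + 7·5; 5·12 + (-3)·(-21) + 6·5; 7·12 + 6·(-21) + 2·5) = (-10, 153, -32)
Ratio at component: 153 / -21 = -7.2857

λ ≈ -7.2857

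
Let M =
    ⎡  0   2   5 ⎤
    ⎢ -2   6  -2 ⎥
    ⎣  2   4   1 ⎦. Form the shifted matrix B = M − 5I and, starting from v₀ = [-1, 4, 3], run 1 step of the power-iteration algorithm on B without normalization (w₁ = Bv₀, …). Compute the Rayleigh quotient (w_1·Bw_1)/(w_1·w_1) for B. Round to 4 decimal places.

-4.4975

B = M − 5I has rows (-5, 2, 5); (-2, 1, -2); (2, 4, -4)
w1 = Bv₀ = ((-5)·(-1) + 2·4 + 5·3; (-2)·(-1) + 1·4 + (-2)·3; 2·(-1) + 4·4 + (-4)·3) = (28, 0, 2)
Bw1 = (-130, -60, 48)
w1·Bw1 = -3544; w1·w1 = 788; μ ≈ -3544/788 = -4.4975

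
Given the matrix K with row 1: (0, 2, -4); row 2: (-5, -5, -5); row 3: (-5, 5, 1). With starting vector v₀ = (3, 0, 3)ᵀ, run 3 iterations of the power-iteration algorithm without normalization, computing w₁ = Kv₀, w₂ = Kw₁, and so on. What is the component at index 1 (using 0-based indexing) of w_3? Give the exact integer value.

w1 = Kv₀ = (0·3 + 2·0 + (-4)·3; (-5)·3 + (-5)·0 + (-5)·3; (-5)·3 + 5·0 + 1·3) = (-12, -30, -12)
w2 = Kw1 = (0·(-12) + 2·(-30) + (-4)·(-12); (-5)·(-12) + (-5)·(-30) + (-5)·(-12); (-5)·(-12) + 5·(-30) + 1·(-12)) = (-12, 270, -102)
w3 = Kw2 = (948, -780, 1308)
The requested component of w3 is -780.

-780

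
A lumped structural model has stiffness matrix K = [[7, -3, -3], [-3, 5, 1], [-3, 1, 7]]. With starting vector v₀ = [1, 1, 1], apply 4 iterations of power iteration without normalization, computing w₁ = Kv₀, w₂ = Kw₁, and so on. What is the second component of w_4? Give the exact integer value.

1993

w1 = Kv₀ = (7·1 + (-3)·1 + (-3)·1; (-3)·1 + 5·1 + 1·1; (-3)·1 + 1·1 + 7·1) = (1, 3, 5)
w2 = Kw1 = (7·1 + (-3)·3 + (-3)·5; (-3)·1 + 5·3 + 1·5; (-3)·1 + 1·3 + 7·5) = (-17, 17, 35)
w3 = Kw2 = (-275, 171, 313)
w4 = Kw3 = (-3377, 1993, 3187)
The requested component of w4 is 1993.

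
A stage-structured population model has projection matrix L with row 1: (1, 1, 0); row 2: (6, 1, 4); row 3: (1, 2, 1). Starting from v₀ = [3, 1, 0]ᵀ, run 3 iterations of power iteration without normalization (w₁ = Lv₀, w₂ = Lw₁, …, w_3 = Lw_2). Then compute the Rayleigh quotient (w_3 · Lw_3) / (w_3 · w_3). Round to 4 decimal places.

λ ≈ 4.5940

w1 = Lv₀ = (1·3 + 1·1 + 0·0; 6·3 + 1·1 + 4·0; 1·3 + 2·1 + 1·0) = (4, 19, 5)
w2 = Lw1 = (1·4 + 1·19 + 0·5; 6·4 + 1·19 + 4·5; 1·4 + 2·19 + 1·5) = (23, 63, 47)
w3 = Lw2 = (86, 389, 196)
Lw3 = (475, 1689, 1060)
w3·Lw3 = 86·475 + 389·1689 + 196·1060 = 905631; w3·w3 = 86·86 + 389·389 + 196·196 = 197133
λ ≈ 905631/197133 = 4.5940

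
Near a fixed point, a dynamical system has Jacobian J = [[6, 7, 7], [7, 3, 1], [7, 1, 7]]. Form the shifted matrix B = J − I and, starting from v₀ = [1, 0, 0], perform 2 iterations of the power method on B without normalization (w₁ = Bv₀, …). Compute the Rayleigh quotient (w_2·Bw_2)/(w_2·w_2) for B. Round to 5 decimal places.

14.79961

B = J − I has rows (5, 7, 7); (7, 2, 1); (7, 1, 6)
w1 = Bv₀ = (5, 7, 7)
w2 = Bw1 = (123, 56, 84)
Bw2 = (1595, 1057, 1421)
w2·Bw2 = 374741; w2·w2 = 25321; μ ≈ 374741/25321 = 14.79961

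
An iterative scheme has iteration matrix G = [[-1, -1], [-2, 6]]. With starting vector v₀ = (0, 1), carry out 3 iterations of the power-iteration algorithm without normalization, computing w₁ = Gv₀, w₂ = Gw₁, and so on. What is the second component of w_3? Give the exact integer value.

238

w1 = Gv₀ = (-1, 6)
w2 = Gw1 = (-5, 38)
w3 = Gw2 = (-33, 238)
The requested component of w3 is 238.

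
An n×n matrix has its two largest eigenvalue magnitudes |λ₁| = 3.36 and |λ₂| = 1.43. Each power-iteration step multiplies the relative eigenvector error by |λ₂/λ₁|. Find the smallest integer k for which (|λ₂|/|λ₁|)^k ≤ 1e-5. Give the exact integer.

|λ₂/λ₁| = 1.43/3.36 = 0.42560
Need k ≥ ln(1e-5) / ln(0.42560) = -11.5129 / -0.8543 ≈ 13.477
Smallest integer k satisfying the bound: 14

14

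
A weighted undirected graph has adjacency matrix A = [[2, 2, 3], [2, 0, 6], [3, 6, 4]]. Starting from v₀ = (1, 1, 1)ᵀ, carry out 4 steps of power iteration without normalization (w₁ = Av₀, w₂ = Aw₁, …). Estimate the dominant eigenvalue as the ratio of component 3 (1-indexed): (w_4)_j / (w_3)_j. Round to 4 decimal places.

λ ≈ 9.8238

w1 = Av₀ = (2·1 + 2·1 + 3·1; 2·1 + 0·1 + 6·1; 3·1 + 6·1 + 4·1) = (7, 8, 13)
w2 = Aw1 = (2·7 + 2·8 + 3·13; 2·7 + 0·8 + 6·13; 3·7 + 6·8 + 4·13) = (69, 92, 121)
w3 = Aw2 = (685, 864, 1243)
w4 = Aw3 = (6827, 8828, 12211)
Ratio at component: 12211 / 1243 = 9.8238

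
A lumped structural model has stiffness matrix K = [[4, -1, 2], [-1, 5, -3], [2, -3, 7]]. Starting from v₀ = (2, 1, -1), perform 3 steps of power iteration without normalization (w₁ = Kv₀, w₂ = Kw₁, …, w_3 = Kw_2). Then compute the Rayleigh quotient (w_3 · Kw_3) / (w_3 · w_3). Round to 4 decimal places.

w1 = Kv₀ = (4·2 + (-1)·1 + 2·(-1); (-1)·2 + 5·1 + (-3)·(-1); 2·2 + (-3)·1 + 7·(-1)) = (5, 6, -6)
w2 = Kw1 = (4·5 + (-1)·6 + 2·(-6); (-1)·5 + 5·6 + (-3)·(-6); 2·5 + (-3)·6 + 7·(-6)) = (2, 43, -50)
w3 = Kw2 = (-135, 363, -475)
Kw3 = (-1853, 3375, -4684)
w3·Kw3 = (-135)·(-1853) + 363·3375 + (-475)·(-4684) = 3700180; w3·w3 = (-135)·(-135) + 363·363 + (-475)·(-475) = 375619
λ ≈ 3700180/375619 = 9.8509

λ ≈ 9.8509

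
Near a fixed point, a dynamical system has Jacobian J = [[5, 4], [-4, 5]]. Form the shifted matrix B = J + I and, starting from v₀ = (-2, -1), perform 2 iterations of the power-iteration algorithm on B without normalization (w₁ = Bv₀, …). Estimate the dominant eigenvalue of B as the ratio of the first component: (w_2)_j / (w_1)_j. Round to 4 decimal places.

B = J + I has rows (6, 4); (-4, 6)
w1 = Bv₀ = (6·(-2) + 4·(-1); (-4)·(-2) + 6·(-1)) = (-16, 2)
w2 = Bw1 = (6·(-16) + 4·2; (-4)·(-16) + 6·2) = (-88, 76)
Ratio: -88/-16 = 5.5000

5.5000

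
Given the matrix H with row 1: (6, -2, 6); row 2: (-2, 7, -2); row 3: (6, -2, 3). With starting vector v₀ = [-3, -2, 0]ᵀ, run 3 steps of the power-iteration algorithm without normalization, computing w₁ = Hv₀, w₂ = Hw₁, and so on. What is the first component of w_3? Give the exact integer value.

w1 = Hv₀ = (6·(-3) + (-2)·(-2) + 6·0; (-2)·(-3) + 7·(-2) + (-2)·0; 6·(-3) + (-2)·(-2) + 3·0) = (-14, -8, -14)
w2 = Hw1 = (6·(-14) + (-2)·(-8) + 6·(-14); (-2)·(-14) + 7·(-8) + (-2)·(-14); 6·(-14) + (-2)·(-8) + 3·(-14)) = (-152, 0, -110)
w3 = Hw2 = (-1572, 524, -1242)
The requested component of w3 is -1572.

-1572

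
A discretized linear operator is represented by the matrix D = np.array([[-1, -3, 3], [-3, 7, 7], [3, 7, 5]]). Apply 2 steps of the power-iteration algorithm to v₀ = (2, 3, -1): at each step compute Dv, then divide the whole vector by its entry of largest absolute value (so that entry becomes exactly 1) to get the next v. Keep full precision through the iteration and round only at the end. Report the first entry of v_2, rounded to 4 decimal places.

0.2222

Dv0 = (-14.00000, 8.00000, 22.00000); divide by 22.00000 → v1 = (-0.63636, 0.36364, 1.00000)
Dv1 = (2.54545, 11.45455, 5.63636); divide by 11.45455 → v2 = (0.22222, 1.00000, 0.49206)
Requested entry of v2: 56/252 = 0.2222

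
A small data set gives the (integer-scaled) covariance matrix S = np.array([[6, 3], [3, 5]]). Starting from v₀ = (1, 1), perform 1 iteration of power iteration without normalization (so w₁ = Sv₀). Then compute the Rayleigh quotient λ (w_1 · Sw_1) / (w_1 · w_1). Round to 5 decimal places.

w1 = Sv₀ = (6·1 + 3·1; 3·1 + 5·1) = (9, 8)
Sw1 = (78, 67)
w1·Sw1 = 9·78 + 8·67 = 1238; w1·w1 = 9·9 + 8·8 = 145
λ ≈ 1238/145 = 8.53793

λ ≈ 8.53793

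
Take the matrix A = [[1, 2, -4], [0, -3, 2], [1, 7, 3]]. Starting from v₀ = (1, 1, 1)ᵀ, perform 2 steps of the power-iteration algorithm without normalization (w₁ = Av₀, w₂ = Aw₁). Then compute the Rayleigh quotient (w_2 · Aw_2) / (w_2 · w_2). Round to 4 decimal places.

w1 = Av₀ = (1·1 + 2·1 + (-4)·1; 0·1 + (-3)·1 + 2·1; 1·1 + 7·1 + 3·1) = (-1, -1, 11)
w2 = Aw1 = (1·(-1) + 2·(-1) + (-4)·11; 0·(-1) + (-3)·(-1) + 2·11; 1·(-1) + 7·(-1) + 3·11) = (-47, 25, 25)
Aw2 = (-97, -25, 203)
w2·Aw2 = (-47)·(-97) + 25·(-25) + 25·203 = 9009; w2·w2 = (-47)·(-47) + 25·25 + 25·25 = 3459
λ ≈ 9009/3459 = 2.6045

λ ≈ 2.6045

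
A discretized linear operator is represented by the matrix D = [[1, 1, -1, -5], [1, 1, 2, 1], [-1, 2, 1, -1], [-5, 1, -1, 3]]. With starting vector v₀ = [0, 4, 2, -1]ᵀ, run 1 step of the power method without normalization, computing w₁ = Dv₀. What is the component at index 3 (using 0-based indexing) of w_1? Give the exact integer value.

w1 = Dv₀ = (1·0 + 1·4 + (-1)·2 + (-5)·(-1); 1·0 + 1·4 + 2·2 + 1·(-1); (-1)·0 + 2·4 + 1·2 + (-1)·(-1); (-5)·0 + 1·4 + (-1)·2 + 3·(-1)) = (7, 7, 11, -1)
The requested component of w1 is -1.

-1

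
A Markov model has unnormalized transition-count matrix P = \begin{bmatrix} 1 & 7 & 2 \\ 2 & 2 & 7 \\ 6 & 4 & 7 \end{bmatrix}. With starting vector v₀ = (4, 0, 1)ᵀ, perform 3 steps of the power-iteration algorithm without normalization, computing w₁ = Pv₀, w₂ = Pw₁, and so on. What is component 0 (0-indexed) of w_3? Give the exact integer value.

2612

w1 = Pv₀ = (1·4 + 7·0 + 2·1; 2·4 + 2·0 + 7·1; 6·4 + 4·0 + 7·1) = (6, 15, 31)
w2 = Pw1 = (1·6 + 7·15 + 2·31; 2·6 + 2·15 + 7·31; 6·6 + 4·15 + 7·31) = (173, 259, 313)
w3 = Pw2 = (2612, 3055, 4265)
The requested component of w3 is 2612.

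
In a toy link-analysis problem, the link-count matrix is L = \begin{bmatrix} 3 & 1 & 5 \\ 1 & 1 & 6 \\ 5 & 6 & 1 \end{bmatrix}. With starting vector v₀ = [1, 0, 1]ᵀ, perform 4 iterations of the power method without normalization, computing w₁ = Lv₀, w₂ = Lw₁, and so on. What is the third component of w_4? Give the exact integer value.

7909

w1 = Lv₀ = (3·1 + 1·0 + 5·1; 1·1 + 1·0 + 6·1; 5·1 + 6·0 + 1·1) = (8, 7, 6)
w2 = Lw1 = (3·8 + 1·7 + 5·6; 1·8 + 1·7 + 6·6; 5·8 + 6·7 + 1·6) = (61, 51, 88)
w3 = Lw2 = (674, 640, 699)
w4 = Lw3 = (6157, 5508, 7909)
The requested component of w4 is 7909.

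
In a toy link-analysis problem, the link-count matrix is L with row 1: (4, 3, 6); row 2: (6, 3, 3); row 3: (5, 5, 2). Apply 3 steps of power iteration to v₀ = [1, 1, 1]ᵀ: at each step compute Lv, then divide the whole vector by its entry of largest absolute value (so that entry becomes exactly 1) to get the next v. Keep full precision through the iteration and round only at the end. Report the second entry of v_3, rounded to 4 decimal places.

0.9360

Lv0 = (13.00000, 12.00000, 12.00000); divide by 13.00000 → v1 = (1.00000, 0.92308, 0.92308)
Lv1 = (12.30769, 11.53846, 11.46154); divide by 12.30769 → v2 = (1.00000, 0.93750, 0.93125)
Lv2 = (12.40000, 11.60625, 11.55000); divide by 12.40000 → v3 = (1.00000, 0.93599, 0.93145)
Requested entry of v3: 1857/1984 = 0.9360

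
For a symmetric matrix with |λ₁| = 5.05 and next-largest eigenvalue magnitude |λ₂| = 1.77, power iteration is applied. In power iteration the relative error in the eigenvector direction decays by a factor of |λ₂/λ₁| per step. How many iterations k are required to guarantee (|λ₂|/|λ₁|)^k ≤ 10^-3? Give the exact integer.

7

|λ₂/λ₁| = 1.77/5.05 = 0.35050
Need k ≥ ln(10^-3) / ln(0.35050) = -6.9078 / -1.0484 ≈ 6.589
Smallest integer k satisfying the bound: 7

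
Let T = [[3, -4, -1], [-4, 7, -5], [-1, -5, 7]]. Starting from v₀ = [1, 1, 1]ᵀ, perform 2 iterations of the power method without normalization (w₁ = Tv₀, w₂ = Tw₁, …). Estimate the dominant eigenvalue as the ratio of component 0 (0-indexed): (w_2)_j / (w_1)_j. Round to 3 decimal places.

-0.500

w1 = Tv₀ = (3·1 + (-4)·1 + (-1)·1; (-4)·1 + 7·1 + (-5)·1; (-1)·1 + (-5)·1 + 7·1) = (-2, -2, 1)
w2 = Tw1 = (3·(-2) + (-4)·(-2) + (-1)·1; (-4)·(-2) + 7·(-2) + (-5)·1; (-1)·(-2) + (-5)·(-2) + 7·1) = (1, -11, 19)
Ratio at component: 1 / -2 = -0.500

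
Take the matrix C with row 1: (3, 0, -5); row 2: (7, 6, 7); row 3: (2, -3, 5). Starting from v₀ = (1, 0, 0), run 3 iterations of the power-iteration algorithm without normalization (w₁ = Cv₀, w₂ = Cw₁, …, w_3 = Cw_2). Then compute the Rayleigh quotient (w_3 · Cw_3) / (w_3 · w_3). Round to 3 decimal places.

w1 = Cv₀ = (3·1 + 0·0 + (-5)·0; 7·1 + 6·0 + 7·0; 2·1 + (-3)·0 + 5·0) = (3, 7, 2)
w2 = Cw1 = (3·3 + 0·7 + (-5)·2; 7·3 + 6·7 + 7·2; 2·3 + (-3)·7 + 5·2) = (-1, 77, -5)
w3 = Cw2 = (22, 420, -258)
Cw3 = (1356, 868, -2506)
w3·Cw3 = 22·1356 + 420·868 + (-258)·(-2506) = 1040940; w3·w3 = 22·22 + 420·420 + (-258)·(-258) = 243448
λ ≈ 1040940/243448 = 4.276

λ ≈ 4.276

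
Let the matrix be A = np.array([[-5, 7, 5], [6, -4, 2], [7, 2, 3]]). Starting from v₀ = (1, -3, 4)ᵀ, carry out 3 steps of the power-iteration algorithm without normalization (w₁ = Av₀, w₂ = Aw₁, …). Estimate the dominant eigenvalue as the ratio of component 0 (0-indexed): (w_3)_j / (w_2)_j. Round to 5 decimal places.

-6.99639

w1 = Av₀ = ((-5)·1 + 7·(-3) + 5·4; 6·1 + (-4)·(-3) + 2·4; 7·1 + 2·(-3) + 3·4) = (-6, 26, 13)
w2 = Aw1 = ((-5)·(-6) + 7·26 + 5·13; 6·(-6) + (-4)·26 + 2·13; 7·(-6) + 2·26 + 3·13) = (277, -114, 49)
w3 = Aw2 = (-1938, 2216, 1858)
Ratio at component: -1938 / 277 = -6.99639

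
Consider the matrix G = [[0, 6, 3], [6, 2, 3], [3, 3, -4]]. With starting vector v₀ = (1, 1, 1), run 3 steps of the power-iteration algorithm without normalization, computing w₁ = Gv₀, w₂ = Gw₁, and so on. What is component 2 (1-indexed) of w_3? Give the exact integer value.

w1 = Gv₀ = (0·1 + 6·1 + 3·1; 6·1 + 2·1 + 3·1; 3·1 + 3·1 + (-4)·1) = (9, 11, 2)
w2 = Gw1 = (0·9 + 6·11 + 3·2; 6·9 + 2·11 + 3·2; 3·9 + 3·11 + (-4)·2) = (72, 82, 52)
w3 = Gw2 = (648, 752, 254)
The requested component of w3 is 752.

752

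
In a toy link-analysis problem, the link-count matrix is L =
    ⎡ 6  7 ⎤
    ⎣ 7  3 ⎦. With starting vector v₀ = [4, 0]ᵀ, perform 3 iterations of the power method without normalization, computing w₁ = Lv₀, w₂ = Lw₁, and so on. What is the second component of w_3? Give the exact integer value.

3136

w1 = Lv₀ = (24, 28)
w2 = Lw1 = (340, 252)
w3 = Lw2 = (3804, 3136)
The requested component of w3 is 3136.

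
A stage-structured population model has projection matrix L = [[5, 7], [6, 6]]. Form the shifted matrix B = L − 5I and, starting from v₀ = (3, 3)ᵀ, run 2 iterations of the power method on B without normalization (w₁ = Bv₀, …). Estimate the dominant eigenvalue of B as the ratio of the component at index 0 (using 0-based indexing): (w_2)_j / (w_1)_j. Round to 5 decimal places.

B = L − 5I has rows (0, 7); (6, 1)
w1 = Bv₀ = (0·3 + 7·3; 6·3 + 1·3) = (21, 21)
w2 = Bw1 = (0·21 + 7·21; 6·21 + 1·21) = (147, 147)
Ratio: 147/21 = 7.00000

μ ≈ 7.00000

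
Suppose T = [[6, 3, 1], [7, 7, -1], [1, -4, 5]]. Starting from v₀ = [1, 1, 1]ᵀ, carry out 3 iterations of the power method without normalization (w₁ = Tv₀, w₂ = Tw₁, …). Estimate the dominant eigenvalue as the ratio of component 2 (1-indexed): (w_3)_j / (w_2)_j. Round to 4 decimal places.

w1 = Tv₀ = (10, 13, 2)
w2 = Tw1 = (101, 159, -32)
w3 = Tw2 = (1051, 1852, -695)
Ratio at component: 1852 / 159 = 11.6478

11.6478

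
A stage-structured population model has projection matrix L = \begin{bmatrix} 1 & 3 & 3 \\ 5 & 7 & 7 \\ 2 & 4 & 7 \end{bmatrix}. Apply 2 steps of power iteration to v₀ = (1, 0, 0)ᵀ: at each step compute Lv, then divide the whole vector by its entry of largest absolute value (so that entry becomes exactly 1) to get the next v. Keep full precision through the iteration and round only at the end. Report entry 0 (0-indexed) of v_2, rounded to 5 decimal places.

0.40741

Lv0 = (1.000000, 5.000000, 2.000000); divide by 5.000000 → v1 = (0.200000, 1.000000, 0.400000)
Lv1 = (4.400000, 10.800000, 7.200000); divide by 10.800000 → v2 = (0.407407, 1.000000, 0.666667)
Requested entry of v2: 22/54 = 0.40741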